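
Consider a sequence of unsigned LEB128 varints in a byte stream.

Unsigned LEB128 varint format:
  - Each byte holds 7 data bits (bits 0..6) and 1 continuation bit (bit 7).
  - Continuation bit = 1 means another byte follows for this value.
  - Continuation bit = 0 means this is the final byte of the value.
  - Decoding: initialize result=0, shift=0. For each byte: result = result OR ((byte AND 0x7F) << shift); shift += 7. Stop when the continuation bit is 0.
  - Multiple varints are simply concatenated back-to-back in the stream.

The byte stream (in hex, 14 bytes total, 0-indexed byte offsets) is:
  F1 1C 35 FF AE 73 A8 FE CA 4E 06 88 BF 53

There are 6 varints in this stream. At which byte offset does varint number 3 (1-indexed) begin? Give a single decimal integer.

  byte[0]=0xF1 cont=1 payload=0x71=113: acc |= 113<<0 -> acc=113 shift=7
  byte[1]=0x1C cont=0 payload=0x1C=28: acc |= 28<<7 -> acc=3697 shift=14 [end]
Varint 1: bytes[0:2] = F1 1C -> value 3697 (2 byte(s))
  byte[2]=0x35 cont=0 payload=0x35=53: acc |= 53<<0 -> acc=53 shift=7 [end]
Varint 2: bytes[2:3] = 35 -> value 53 (1 byte(s))
  byte[3]=0xFF cont=1 payload=0x7F=127: acc |= 127<<0 -> acc=127 shift=7
  byte[4]=0xAE cont=1 payload=0x2E=46: acc |= 46<<7 -> acc=6015 shift=14
  byte[5]=0x73 cont=0 payload=0x73=115: acc |= 115<<14 -> acc=1890175 shift=21 [end]
Varint 3: bytes[3:6] = FF AE 73 -> value 1890175 (3 byte(s))
  byte[6]=0xA8 cont=1 payload=0x28=40: acc |= 40<<0 -> acc=40 shift=7
  byte[7]=0xFE cont=1 payload=0x7E=126: acc |= 126<<7 -> acc=16168 shift=14
  byte[8]=0xCA cont=1 payload=0x4A=74: acc |= 74<<14 -> acc=1228584 shift=21
  byte[9]=0x4E cont=0 payload=0x4E=78: acc |= 78<<21 -> acc=164806440 shift=28 [end]
Varint 4: bytes[6:10] = A8 FE CA 4E -> value 164806440 (4 byte(s))
  byte[10]=0x06 cont=0 payload=0x06=6: acc |= 6<<0 -> acc=6 shift=7 [end]
Varint 5: bytes[10:11] = 06 -> value 6 (1 byte(s))
  byte[11]=0x88 cont=1 payload=0x08=8: acc |= 8<<0 -> acc=8 shift=7
  byte[12]=0xBF cont=1 payload=0x3F=63: acc |= 63<<7 -> acc=8072 shift=14
  byte[13]=0x53 cont=0 payload=0x53=83: acc |= 83<<14 -> acc=1367944 shift=21 [end]
Varint 6: bytes[11:14] = 88 BF 53 -> value 1367944 (3 byte(s))

Answer: 3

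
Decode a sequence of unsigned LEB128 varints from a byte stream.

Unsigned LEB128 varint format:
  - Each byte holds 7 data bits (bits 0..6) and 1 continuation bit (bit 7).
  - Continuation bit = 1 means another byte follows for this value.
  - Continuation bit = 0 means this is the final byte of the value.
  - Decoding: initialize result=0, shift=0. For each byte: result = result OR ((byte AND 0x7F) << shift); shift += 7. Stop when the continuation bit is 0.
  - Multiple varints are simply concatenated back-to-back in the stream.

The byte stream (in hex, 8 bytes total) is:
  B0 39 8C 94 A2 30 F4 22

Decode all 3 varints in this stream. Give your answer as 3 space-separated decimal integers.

Answer: 7344 101222924 4468

Derivation:
  byte[0]=0xB0 cont=1 payload=0x30=48: acc |= 48<<0 -> acc=48 shift=7
  byte[1]=0x39 cont=0 payload=0x39=57: acc |= 57<<7 -> acc=7344 shift=14 [end]
Varint 1: bytes[0:2] = B0 39 -> value 7344 (2 byte(s))
  byte[2]=0x8C cont=1 payload=0x0C=12: acc |= 12<<0 -> acc=12 shift=7
  byte[3]=0x94 cont=1 payload=0x14=20: acc |= 20<<7 -> acc=2572 shift=14
  byte[4]=0xA2 cont=1 payload=0x22=34: acc |= 34<<14 -> acc=559628 shift=21
  byte[5]=0x30 cont=0 payload=0x30=48: acc |= 48<<21 -> acc=101222924 shift=28 [end]
Varint 2: bytes[2:6] = 8C 94 A2 30 -> value 101222924 (4 byte(s))
  byte[6]=0xF4 cont=1 payload=0x74=116: acc |= 116<<0 -> acc=116 shift=7
  byte[7]=0x22 cont=0 payload=0x22=34: acc |= 34<<7 -> acc=4468 shift=14 [end]
Varint 3: bytes[6:8] = F4 22 -> value 4468 (2 byte(s))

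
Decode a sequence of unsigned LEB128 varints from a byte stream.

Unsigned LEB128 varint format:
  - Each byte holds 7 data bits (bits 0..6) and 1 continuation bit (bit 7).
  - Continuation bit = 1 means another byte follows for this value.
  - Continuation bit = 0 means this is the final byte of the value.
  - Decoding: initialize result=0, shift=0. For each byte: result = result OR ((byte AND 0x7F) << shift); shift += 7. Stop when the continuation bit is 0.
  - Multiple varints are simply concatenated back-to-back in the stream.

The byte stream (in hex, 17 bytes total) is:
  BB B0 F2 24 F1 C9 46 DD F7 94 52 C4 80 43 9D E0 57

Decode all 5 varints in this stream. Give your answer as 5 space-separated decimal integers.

Answer: 77371451 1156337 172309469 1097796 1437725

Derivation:
  byte[0]=0xBB cont=1 payload=0x3B=59: acc |= 59<<0 -> acc=59 shift=7
  byte[1]=0xB0 cont=1 payload=0x30=48: acc |= 48<<7 -> acc=6203 shift=14
  byte[2]=0xF2 cont=1 payload=0x72=114: acc |= 114<<14 -> acc=1873979 shift=21
  byte[3]=0x24 cont=0 payload=0x24=36: acc |= 36<<21 -> acc=77371451 shift=28 [end]
Varint 1: bytes[0:4] = BB B0 F2 24 -> value 77371451 (4 byte(s))
  byte[4]=0xF1 cont=1 payload=0x71=113: acc |= 113<<0 -> acc=113 shift=7
  byte[5]=0xC9 cont=1 payload=0x49=73: acc |= 73<<7 -> acc=9457 shift=14
  byte[6]=0x46 cont=0 payload=0x46=70: acc |= 70<<14 -> acc=1156337 shift=21 [end]
Varint 2: bytes[4:7] = F1 C9 46 -> value 1156337 (3 byte(s))
  byte[7]=0xDD cont=1 payload=0x5D=93: acc |= 93<<0 -> acc=93 shift=7
  byte[8]=0xF7 cont=1 payload=0x77=119: acc |= 119<<7 -> acc=15325 shift=14
  byte[9]=0x94 cont=1 payload=0x14=20: acc |= 20<<14 -> acc=343005 shift=21
  byte[10]=0x52 cont=0 payload=0x52=82: acc |= 82<<21 -> acc=172309469 shift=28 [end]
Varint 3: bytes[7:11] = DD F7 94 52 -> value 172309469 (4 byte(s))
  byte[11]=0xC4 cont=1 payload=0x44=68: acc |= 68<<0 -> acc=68 shift=7
  byte[12]=0x80 cont=1 payload=0x00=0: acc |= 0<<7 -> acc=68 shift=14
  byte[13]=0x43 cont=0 payload=0x43=67: acc |= 67<<14 -> acc=1097796 shift=21 [end]
Varint 4: bytes[11:14] = C4 80 43 -> value 1097796 (3 byte(s))
  byte[14]=0x9D cont=1 payload=0x1D=29: acc |= 29<<0 -> acc=29 shift=7
  byte[15]=0xE0 cont=1 payload=0x60=96: acc |= 96<<7 -> acc=12317 shift=14
  byte[16]=0x57 cont=0 payload=0x57=87: acc |= 87<<14 -> acc=1437725 shift=21 [end]
Varint 5: bytes[14:17] = 9D E0 57 -> value 1437725 (3 byte(s))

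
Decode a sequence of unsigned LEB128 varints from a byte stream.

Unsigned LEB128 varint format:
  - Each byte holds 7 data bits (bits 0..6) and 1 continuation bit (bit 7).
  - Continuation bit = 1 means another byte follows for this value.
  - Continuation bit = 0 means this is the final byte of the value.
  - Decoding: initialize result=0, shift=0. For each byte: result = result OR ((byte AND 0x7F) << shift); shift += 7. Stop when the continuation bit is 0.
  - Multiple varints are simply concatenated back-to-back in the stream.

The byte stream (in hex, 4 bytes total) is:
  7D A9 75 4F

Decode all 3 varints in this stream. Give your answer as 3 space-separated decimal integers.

  byte[0]=0x7D cont=0 payload=0x7D=125: acc |= 125<<0 -> acc=125 shift=7 [end]
Varint 1: bytes[0:1] = 7D -> value 125 (1 byte(s))
  byte[1]=0xA9 cont=1 payload=0x29=41: acc |= 41<<0 -> acc=41 shift=7
  byte[2]=0x75 cont=0 payload=0x75=117: acc |= 117<<7 -> acc=15017 shift=14 [end]
Varint 2: bytes[1:3] = A9 75 -> value 15017 (2 byte(s))
  byte[3]=0x4F cont=0 payload=0x4F=79: acc |= 79<<0 -> acc=79 shift=7 [end]
Varint 3: bytes[3:4] = 4F -> value 79 (1 byte(s))

Answer: 125 15017 79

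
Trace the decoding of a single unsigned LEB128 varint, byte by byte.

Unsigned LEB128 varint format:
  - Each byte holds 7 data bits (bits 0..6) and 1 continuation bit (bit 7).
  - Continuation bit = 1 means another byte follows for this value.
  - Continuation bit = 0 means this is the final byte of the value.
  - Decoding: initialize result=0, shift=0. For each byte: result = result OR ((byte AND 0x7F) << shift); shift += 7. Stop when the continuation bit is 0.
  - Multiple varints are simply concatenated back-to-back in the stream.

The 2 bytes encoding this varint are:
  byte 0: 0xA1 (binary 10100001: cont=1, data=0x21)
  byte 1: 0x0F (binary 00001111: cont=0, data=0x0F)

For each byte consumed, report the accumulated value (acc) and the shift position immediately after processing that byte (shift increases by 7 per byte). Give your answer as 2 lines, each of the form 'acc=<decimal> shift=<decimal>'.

byte 0=0xA1: payload=0x21=33, contrib = 33<<0 = 33; acc -> 33, shift -> 7
byte 1=0x0F: payload=0x0F=15, contrib = 15<<7 = 1920; acc -> 1953, shift -> 14

Answer: acc=33 shift=7
acc=1953 shift=14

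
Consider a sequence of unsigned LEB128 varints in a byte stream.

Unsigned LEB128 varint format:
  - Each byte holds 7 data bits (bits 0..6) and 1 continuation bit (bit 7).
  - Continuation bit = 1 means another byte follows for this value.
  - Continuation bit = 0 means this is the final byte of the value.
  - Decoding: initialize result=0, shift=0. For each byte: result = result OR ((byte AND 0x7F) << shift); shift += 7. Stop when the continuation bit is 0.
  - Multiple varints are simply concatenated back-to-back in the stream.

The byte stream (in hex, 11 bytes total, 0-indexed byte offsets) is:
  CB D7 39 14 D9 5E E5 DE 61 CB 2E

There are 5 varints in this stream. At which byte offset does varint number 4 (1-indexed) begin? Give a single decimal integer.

  byte[0]=0xCB cont=1 payload=0x4B=75: acc |= 75<<0 -> acc=75 shift=7
  byte[1]=0xD7 cont=1 payload=0x57=87: acc |= 87<<7 -> acc=11211 shift=14
  byte[2]=0x39 cont=0 payload=0x39=57: acc |= 57<<14 -> acc=945099 shift=21 [end]
Varint 1: bytes[0:3] = CB D7 39 -> value 945099 (3 byte(s))
  byte[3]=0x14 cont=0 payload=0x14=20: acc |= 20<<0 -> acc=20 shift=7 [end]
Varint 2: bytes[3:4] = 14 -> value 20 (1 byte(s))
  byte[4]=0xD9 cont=1 payload=0x59=89: acc |= 89<<0 -> acc=89 shift=7
  byte[5]=0x5E cont=0 payload=0x5E=94: acc |= 94<<7 -> acc=12121 shift=14 [end]
Varint 3: bytes[4:6] = D9 5E -> value 12121 (2 byte(s))
  byte[6]=0xE5 cont=1 payload=0x65=101: acc |= 101<<0 -> acc=101 shift=7
  byte[7]=0xDE cont=1 payload=0x5E=94: acc |= 94<<7 -> acc=12133 shift=14
  byte[8]=0x61 cont=0 payload=0x61=97: acc |= 97<<14 -> acc=1601381 shift=21 [end]
Varint 4: bytes[6:9] = E5 DE 61 -> value 1601381 (3 byte(s))
  byte[9]=0xCB cont=1 payload=0x4B=75: acc |= 75<<0 -> acc=75 shift=7
  byte[10]=0x2E cont=0 payload=0x2E=46: acc |= 46<<7 -> acc=5963 shift=14 [end]
Varint 5: bytes[9:11] = CB 2E -> value 5963 (2 byte(s))

Answer: 6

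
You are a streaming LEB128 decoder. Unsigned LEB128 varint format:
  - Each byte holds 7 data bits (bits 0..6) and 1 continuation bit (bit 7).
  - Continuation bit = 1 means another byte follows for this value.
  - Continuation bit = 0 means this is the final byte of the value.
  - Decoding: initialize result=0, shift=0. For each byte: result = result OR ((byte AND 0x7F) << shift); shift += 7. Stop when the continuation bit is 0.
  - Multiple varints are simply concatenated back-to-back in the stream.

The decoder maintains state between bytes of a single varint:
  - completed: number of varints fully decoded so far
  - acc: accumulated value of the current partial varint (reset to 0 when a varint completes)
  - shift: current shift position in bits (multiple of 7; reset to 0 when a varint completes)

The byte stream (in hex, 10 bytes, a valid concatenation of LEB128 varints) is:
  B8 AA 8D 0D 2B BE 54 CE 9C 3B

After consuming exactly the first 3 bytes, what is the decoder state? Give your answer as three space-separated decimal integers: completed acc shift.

byte[0]=0xB8 cont=1 payload=0x38: acc |= 56<<0 -> completed=0 acc=56 shift=7
byte[1]=0xAA cont=1 payload=0x2A: acc |= 42<<7 -> completed=0 acc=5432 shift=14
byte[2]=0x8D cont=1 payload=0x0D: acc |= 13<<14 -> completed=0 acc=218424 shift=21

Answer: 0 218424 21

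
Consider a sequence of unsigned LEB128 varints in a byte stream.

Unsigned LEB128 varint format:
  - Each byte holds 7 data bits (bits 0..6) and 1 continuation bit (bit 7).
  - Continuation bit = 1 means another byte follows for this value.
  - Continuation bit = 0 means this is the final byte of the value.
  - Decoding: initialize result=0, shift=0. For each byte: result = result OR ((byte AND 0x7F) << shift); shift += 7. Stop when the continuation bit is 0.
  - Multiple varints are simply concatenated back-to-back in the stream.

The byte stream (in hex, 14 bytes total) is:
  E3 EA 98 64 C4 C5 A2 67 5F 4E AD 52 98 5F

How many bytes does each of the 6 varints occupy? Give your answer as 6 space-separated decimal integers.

  byte[0]=0xE3 cont=1 payload=0x63=99: acc |= 99<<0 -> acc=99 shift=7
  byte[1]=0xEA cont=1 payload=0x6A=106: acc |= 106<<7 -> acc=13667 shift=14
  byte[2]=0x98 cont=1 payload=0x18=24: acc |= 24<<14 -> acc=406883 shift=21
  byte[3]=0x64 cont=0 payload=0x64=100: acc |= 100<<21 -> acc=210122083 shift=28 [end]
Varint 1: bytes[0:4] = E3 EA 98 64 -> value 210122083 (4 byte(s))
  byte[4]=0xC4 cont=1 payload=0x44=68: acc |= 68<<0 -> acc=68 shift=7
  byte[5]=0xC5 cont=1 payload=0x45=69: acc |= 69<<7 -> acc=8900 shift=14
  byte[6]=0xA2 cont=1 payload=0x22=34: acc |= 34<<14 -> acc=565956 shift=21
  byte[7]=0x67 cont=0 payload=0x67=103: acc |= 103<<21 -> acc=216572612 shift=28 [end]
Varint 2: bytes[4:8] = C4 C5 A2 67 -> value 216572612 (4 byte(s))
  byte[8]=0x5F cont=0 payload=0x5F=95: acc |= 95<<0 -> acc=95 shift=7 [end]
Varint 3: bytes[8:9] = 5F -> value 95 (1 byte(s))
  byte[9]=0x4E cont=0 payload=0x4E=78: acc |= 78<<0 -> acc=78 shift=7 [end]
Varint 4: bytes[9:10] = 4E -> value 78 (1 byte(s))
  byte[10]=0xAD cont=1 payload=0x2D=45: acc |= 45<<0 -> acc=45 shift=7
  byte[11]=0x52 cont=0 payload=0x52=82: acc |= 82<<7 -> acc=10541 shift=14 [end]
Varint 5: bytes[10:12] = AD 52 -> value 10541 (2 byte(s))
  byte[12]=0x98 cont=1 payload=0x18=24: acc |= 24<<0 -> acc=24 shift=7
  byte[13]=0x5F cont=0 payload=0x5F=95: acc |= 95<<7 -> acc=12184 shift=14 [end]
Varint 6: bytes[12:14] = 98 5F -> value 12184 (2 byte(s))

Answer: 4 4 1 1 2 2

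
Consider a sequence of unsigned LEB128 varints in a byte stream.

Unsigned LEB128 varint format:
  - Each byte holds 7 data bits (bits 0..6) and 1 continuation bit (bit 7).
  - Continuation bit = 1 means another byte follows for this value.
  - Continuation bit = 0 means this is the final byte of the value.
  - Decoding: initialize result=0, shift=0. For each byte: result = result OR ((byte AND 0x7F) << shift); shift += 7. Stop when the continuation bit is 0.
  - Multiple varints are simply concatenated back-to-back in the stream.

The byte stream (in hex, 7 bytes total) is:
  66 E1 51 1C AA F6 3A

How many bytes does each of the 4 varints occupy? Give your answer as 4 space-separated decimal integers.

Answer: 1 2 1 3

Derivation:
  byte[0]=0x66 cont=0 payload=0x66=102: acc |= 102<<0 -> acc=102 shift=7 [end]
Varint 1: bytes[0:1] = 66 -> value 102 (1 byte(s))
  byte[1]=0xE1 cont=1 payload=0x61=97: acc |= 97<<0 -> acc=97 shift=7
  byte[2]=0x51 cont=0 payload=0x51=81: acc |= 81<<7 -> acc=10465 shift=14 [end]
Varint 2: bytes[1:3] = E1 51 -> value 10465 (2 byte(s))
  byte[3]=0x1C cont=0 payload=0x1C=28: acc |= 28<<0 -> acc=28 shift=7 [end]
Varint 3: bytes[3:4] = 1C -> value 28 (1 byte(s))
  byte[4]=0xAA cont=1 payload=0x2A=42: acc |= 42<<0 -> acc=42 shift=7
  byte[5]=0xF6 cont=1 payload=0x76=118: acc |= 118<<7 -> acc=15146 shift=14
  byte[6]=0x3A cont=0 payload=0x3A=58: acc |= 58<<14 -> acc=965418 shift=21 [end]
Varint 4: bytes[4:7] = AA F6 3A -> value 965418 (3 byte(s))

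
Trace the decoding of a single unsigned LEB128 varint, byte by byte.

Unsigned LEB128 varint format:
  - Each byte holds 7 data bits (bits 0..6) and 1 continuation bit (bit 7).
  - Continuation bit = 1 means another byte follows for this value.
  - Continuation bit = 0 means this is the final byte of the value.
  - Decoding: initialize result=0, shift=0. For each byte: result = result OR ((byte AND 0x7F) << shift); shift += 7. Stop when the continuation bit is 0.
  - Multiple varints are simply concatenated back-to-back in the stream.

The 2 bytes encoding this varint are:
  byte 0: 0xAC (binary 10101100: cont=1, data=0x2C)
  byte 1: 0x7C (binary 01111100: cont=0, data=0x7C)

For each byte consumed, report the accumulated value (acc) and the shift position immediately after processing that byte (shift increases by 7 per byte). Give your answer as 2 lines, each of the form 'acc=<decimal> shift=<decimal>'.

byte 0=0xAC: payload=0x2C=44, contrib = 44<<0 = 44; acc -> 44, shift -> 7
byte 1=0x7C: payload=0x7C=124, contrib = 124<<7 = 15872; acc -> 15916, shift -> 14

Answer: acc=44 shift=7
acc=15916 shift=14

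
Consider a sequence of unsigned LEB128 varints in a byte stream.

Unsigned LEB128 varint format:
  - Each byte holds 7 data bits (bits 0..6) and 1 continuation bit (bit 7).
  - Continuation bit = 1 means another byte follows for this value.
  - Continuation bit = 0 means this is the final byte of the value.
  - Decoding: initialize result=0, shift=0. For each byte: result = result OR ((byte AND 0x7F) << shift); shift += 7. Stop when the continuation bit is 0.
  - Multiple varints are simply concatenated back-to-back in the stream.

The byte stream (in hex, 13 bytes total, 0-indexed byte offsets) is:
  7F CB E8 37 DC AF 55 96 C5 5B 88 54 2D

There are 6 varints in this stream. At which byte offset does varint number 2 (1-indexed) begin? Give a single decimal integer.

Answer: 1

Derivation:
  byte[0]=0x7F cont=0 payload=0x7F=127: acc |= 127<<0 -> acc=127 shift=7 [end]
Varint 1: bytes[0:1] = 7F -> value 127 (1 byte(s))
  byte[1]=0xCB cont=1 payload=0x4B=75: acc |= 75<<0 -> acc=75 shift=7
  byte[2]=0xE8 cont=1 payload=0x68=104: acc |= 104<<7 -> acc=13387 shift=14
  byte[3]=0x37 cont=0 payload=0x37=55: acc |= 55<<14 -> acc=914507 shift=21 [end]
Varint 2: bytes[1:4] = CB E8 37 -> value 914507 (3 byte(s))
  byte[4]=0xDC cont=1 payload=0x5C=92: acc |= 92<<0 -> acc=92 shift=7
  byte[5]=0xAF cont=1 payload=0x2F=47: acc |= 47<<7 -> acc=6108 shift=14
  byte[6]=0x55 cont=0 payload=0x55=85: acc |= 85<<14 -> acc=1398748 shift=21 [end]
Varint 3: bytes[4:7] = DC AF 55 -> value 1398748 (3 byte(s))
  byte[7]=0x96 cont=1 payload=0x16=22: acc |= 22<<0 -> acc=22 shift=7
  byte[8]=0xC5 cont=1 payload=0x45=69: acc |= 69<<7 -> acc=8854 shift=14
  byte[9]=0x5B cont=0 payload=0x5B=91: acc |= 91<<14 -> acc=1499798 shift=21 [end]
Varint 4: bytes[7:10] = 96 C5 5B -> value 1499798 (3 byte(s))
  byte[10]=0x88 cont=1 payload=0x08=8: acc |= 8<<0 -> acc=8 shift=7
  byte[11]=0x54 cont=0 payload=0x54=84: acc |= 84<<7 -> acc=10760 shift=14 [end]
Varint 5: bytes[10:12] = 88 54 -> value 10760 (2 byte(s))
  byte[12]=0x2D cont=0 payload=0x2D=45: acc |= 45<<0 -> acc=45 shift=7 [end]
Varint 6: bytes[12:13] = 2D -> value 45 (1 byte(s))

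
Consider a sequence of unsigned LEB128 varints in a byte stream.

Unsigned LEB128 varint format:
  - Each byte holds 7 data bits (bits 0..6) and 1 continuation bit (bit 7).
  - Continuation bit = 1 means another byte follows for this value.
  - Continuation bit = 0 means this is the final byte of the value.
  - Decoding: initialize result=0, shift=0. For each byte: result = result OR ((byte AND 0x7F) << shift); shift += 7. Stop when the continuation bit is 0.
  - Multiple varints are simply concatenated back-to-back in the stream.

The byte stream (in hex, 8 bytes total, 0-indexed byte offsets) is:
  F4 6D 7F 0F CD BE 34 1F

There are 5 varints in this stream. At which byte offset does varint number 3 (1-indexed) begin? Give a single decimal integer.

  byte[0]=0xF4 cont=1 payload=0x74=116: acc |= 116<<0 -> acc=116 shift=7
  byte[1]=0x6D cont=0 payload=0x6D=109: acc |= 109<<7 -> acc=14068 shift=14 [end]
Varint 1: bytes[0:2] = F4 6D -> value 14068 (2 byte(s))
  byte[2]=0x7F cont=0 payload=0x7F=127: acc |= 127<<0 -> acc=127 shift=7 [end]
Varint 2: bytes[2:3] = 7F -> value 127 (1 byte(s))
  byte[3]=0x0F cont=0 payload=0x0F=15: acc |= 15<<0 -> acc=15 shift=7 [end]
Varint 3: bytes[3:4] = 0F -> value 15 (1 byte(s))
  byte[4]=0xCD cont=1 payload=0x4D=77: acc |= 77<<0 -> acc=77 shift=7
  byte[5]=0xBE cont=1 payload=0x3E=62: acc |= 62<<7 -> acc=8013 shift=14
  byte[6]=0x34 cont=0 payload=0x34=52: acc |= 52<<14 -> acc=859981 shift=21 [end]
Varint 4: bytes[4:7] = CD BE 34 -> value 859981 (3 byte(s))
  byte[7]=0x1F cont=0 payload=0x1F=31: acc |= 31<<0 -> acc=31 shift=7 [end]
Varint 5: bytes[7:8] = 1F -> value 31 (1 byte(s))

Answer: 3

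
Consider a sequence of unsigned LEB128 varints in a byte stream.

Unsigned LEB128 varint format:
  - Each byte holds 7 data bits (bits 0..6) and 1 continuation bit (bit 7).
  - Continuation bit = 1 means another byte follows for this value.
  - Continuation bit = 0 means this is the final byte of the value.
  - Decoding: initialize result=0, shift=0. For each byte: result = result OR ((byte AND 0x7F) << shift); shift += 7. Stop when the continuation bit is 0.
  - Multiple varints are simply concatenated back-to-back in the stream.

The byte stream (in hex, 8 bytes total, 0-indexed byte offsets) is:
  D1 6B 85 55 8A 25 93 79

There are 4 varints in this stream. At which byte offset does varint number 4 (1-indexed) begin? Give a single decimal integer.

Answer: 6

Derivation:
  byte[0]=0xD1 cont=1 payload=0x51=81: acc |= 81<<0 -> acc=81 shift=7
  byte[1]=0x6B cont=0 payload=0x6B=107: acc |= 107<<7 -> acc=13777 shift=14 [end]
Varint 1: bytes[0:2] = D1 6B -> value 13777 (2 byte(s))
  byte[2]=0x85 cont=1 payload=0x05=5: acc |= 5<<0 -> acc=5 shift=7
  byte[3]=0x55 cont=0 payload=0x55=85: acc |= 85<<7 -> acc=10885 shift=14 [end]
Varint 2: bytes[2:4] = 85 55 -> value 10885 (2 byte(s))
  byte[4]=0x8A cont=1 payload=0x0A=10: acc |= 10<<0 -> acc=10 shift=7
  byte[5]=0x25 cont=0 payload=0x25=37: acc |= 37<<7 -> acc=4746 shift=14 [end]
Varint 3: bytes[4:6] = 8A 25 -> value 4746 (2 byte(s))
  byte[6]=0x93 cont=1 payload=0x13=19: acc |= 19<<0 -> acc=19 shift=7
  byte[7]=0x79 cont=0 payload=0x79=121: acc |= 121<<7 -> acc=15507 shift=14 [end]
Varint 4: bytes[6:8] = 93 79 -> value 15507 (2 byte(s))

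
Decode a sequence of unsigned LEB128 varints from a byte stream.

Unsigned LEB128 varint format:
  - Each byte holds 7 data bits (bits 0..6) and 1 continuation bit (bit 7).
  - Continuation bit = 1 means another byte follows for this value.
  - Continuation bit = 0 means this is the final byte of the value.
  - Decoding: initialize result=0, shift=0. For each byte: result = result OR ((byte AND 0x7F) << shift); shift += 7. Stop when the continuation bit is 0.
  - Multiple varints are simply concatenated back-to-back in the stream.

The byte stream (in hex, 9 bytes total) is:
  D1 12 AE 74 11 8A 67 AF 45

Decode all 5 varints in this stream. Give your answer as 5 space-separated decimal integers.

  byte[0]=0xD1 cont=1 payload=0x51=81: acc |= 81<<0 -> acc=81 shift=7
  byte[1]=0x12 cont=0 payload=0x12=18: acc |= 18<<7 -> acc=2385 shift=14 [end]
Varint 1: bytes[0:2] = D1 12 -> value 2385 (2 byte(s))
  byte[2]=0xAE cont=1 payload=0x2E=46: acc |= 46<<0 -> acc=46 shift=7
  byte[3]=0x74 cont=0 payload=0x74=116: acc |= 116<<7 -> acc=14894 shift=14 [end]
Varint 2: bytes[2:4] = AE 74 -> value 14894 (2 byte(s))
  byte[4]=0x11 cont=0 payload=0x11=17: acc |= 17<<0 -> acc=17 shift=7 [end]
Varint 3: bytes[4:5] = 11 -> value 17 (1 byte(s))
  byte[5]=0x8A cont=1 payload=0x0A=10: acc |= 10<<0 -> acc=10 shift=7
  byte[6]=0x67 cont=0 payload=0x67=103: acc |= 103<<7 -> acc=13194 shift=14 [end]
Varint 4: bytes[5:7] = 8A 67 -> value 13194 (2 byte(s))
  byte[7]=0xAF cont=1 payload=0x2F=47: acc |= 47<<0 -> acc=47 shift=7
  byte[8]=0x45 cont=0 payload=0x45=69: acc |= 69<<7 -> acc=8879 shift=14 [end]
Varint 5: bytes[7:9] = AF 45 -> value 8879 (2 byte(s))

Answer: 2385 14894 17 13194 8879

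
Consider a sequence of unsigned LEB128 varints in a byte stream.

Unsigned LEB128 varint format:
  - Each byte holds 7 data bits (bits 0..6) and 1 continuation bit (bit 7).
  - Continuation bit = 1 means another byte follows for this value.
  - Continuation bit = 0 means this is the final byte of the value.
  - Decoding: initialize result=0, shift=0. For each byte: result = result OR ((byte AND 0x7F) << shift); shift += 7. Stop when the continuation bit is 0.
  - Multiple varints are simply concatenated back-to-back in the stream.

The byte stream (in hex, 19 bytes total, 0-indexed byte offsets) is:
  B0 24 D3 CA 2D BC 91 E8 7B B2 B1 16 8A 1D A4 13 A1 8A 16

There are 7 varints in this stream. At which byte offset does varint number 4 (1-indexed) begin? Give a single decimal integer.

  byte[0]=0xB0 cont=1 payload=0x30=48: acc |= 48<<0 -> acc=48 shift=7
  byte[1]=0x24 cont=0 payload=0x24=36: acc |= 36<<7 -> acc=4656 shift=14 [end]
Varint 1: bytes[0:2] = B0 24 -> value 4656 (2 byte(s))
  byte[2]=0xD3 cont=1 payload=0x53=83: acc |= 83<<0 -> acc=83 shift=7
  byte[3]=0xCA cont=1 payload=0x4A=74: acc |= 74<<7 -> acc=9555 shift=14
  byte[4]=0x2D cont=0 payload=0x2D=45: acc |= 45<<14 -> acc=746835 shift=21 [end]
Varint 2: bytes[2:5] = D3 CA 2D -> value 746835 (3 byte(s))
  byte[5]=0xBC cont=1 payload=0x3C=60: acc |= 60<<0 -> acc=60 shift=7
  byte[6]=0x91 cont=1 payload=0x11=17: acc |= 17<<7 -> acc=2236 shift=14
  byte[7]=0xE8 cont=1 payload=0x68=104: acc |= 104<<14 -> acc=1706172 shift=21
  byte[8]=0x7B cont=0 payload=0x7B=123: acc |= 123<<21 -> acc=259655868 shift=28 [end]
Varint 3: bytes[5:9] = BC 91 E8 7B -> value 259655868 (4 byte(s))
  byte[9]=0xB2 cont=1 payload=0x32=50: acc |= 50<<0 -> acc=50 shift=7
  byte[10]=0xB1 cont=1 payload=0x31=49: acc |= 49<<7 -> acc=6322 shift=14
  byte[11]=0x16 cont=0 payload=0x16=22: acc |= 22<<14 -> acc=366770 shift=21 [end]
Varint 4: bytes[9:12] = B2 B1 16 -> value 366770 (3 byte(s))
  byte[12]=0x8A cont=1 payload=0x0A=10: acc |= 10<<0 -> acc=10 shift=7
  byte[13]=0x1D cont=0 payload=0x1D=29: acc |= 29<<7 -> acc=3722 shift=14 [end]
Varint 5: bytes[12:14] = 8A 1D -> value 3722 (2 byte(s))
  byte[14]=0xA4 cont=1 payload=0x24=36: acc |= 36<<0 -> acc=36 shift=7
  byte[15]=0x13 cont=0 payload=0x13=19: acc |= 19<<7 -> acc=2468 shift=14 [end]
Varint 6: bytes[14:16] = A4 13 -> value 2468 (2 byte(s))
  byte[16]=0xA1 cont=1 payload=0x21=33: acc |= 33<<0 -> acc=33 shift=7
  byte[17]=0x8A cont=1 payload=0x0A=10: acc |= 10<<7 -> acc=1313 shift=14
  byte[18]=0x16 cont=0 payload=0x16=22: acc |= 22<<14 -> acc=361761 shift=21 [end]
Varint 7: bytes[16:19] = A1 8A 16 -> value 361761 (3 byte(s))

Answer: 9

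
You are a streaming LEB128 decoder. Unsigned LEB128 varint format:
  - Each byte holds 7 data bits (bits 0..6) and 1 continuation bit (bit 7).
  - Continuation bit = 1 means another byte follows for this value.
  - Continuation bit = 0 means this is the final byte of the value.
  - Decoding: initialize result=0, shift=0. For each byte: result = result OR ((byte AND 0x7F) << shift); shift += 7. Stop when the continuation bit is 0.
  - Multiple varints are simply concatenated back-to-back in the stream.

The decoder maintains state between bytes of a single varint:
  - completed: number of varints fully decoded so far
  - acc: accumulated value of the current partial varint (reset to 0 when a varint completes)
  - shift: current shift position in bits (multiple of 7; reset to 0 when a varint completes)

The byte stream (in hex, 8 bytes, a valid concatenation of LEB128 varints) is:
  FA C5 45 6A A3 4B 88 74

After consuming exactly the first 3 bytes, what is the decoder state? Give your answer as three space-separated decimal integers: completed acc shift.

byte[0]=0xFA cont=1 payload=0x7A: acc |= 122<<0 -> completed=0 acc=122 shift=7
byte[1]=0xC5 cont=1 payload=0x45: acc |= 69<<7 -> completed=0 acc=8954 shift=14
byte[2]=0x45 cont=0 payload=0x45: varint #1 complete (value=1139450); reset -> completed=1 acc=0 shift=0

Answer: 1 0 0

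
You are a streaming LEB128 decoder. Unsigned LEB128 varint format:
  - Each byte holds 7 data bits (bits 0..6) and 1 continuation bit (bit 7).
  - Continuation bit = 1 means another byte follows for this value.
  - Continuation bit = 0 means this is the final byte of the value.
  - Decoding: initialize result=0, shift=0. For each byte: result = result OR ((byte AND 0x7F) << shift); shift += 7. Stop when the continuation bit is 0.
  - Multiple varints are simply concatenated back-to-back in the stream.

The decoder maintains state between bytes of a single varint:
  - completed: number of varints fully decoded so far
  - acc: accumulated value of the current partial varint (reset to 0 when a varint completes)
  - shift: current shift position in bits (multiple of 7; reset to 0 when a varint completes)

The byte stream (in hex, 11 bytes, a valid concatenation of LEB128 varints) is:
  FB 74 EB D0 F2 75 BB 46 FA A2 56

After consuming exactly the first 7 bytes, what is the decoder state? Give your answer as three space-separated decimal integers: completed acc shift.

byte[0]=0xFB cont=1 payload=0x7B: acc |= 123<<0 -> completed=0 acc=123 shift=7
byte[1]=0x74 cont=0 payload=0x74: varint #1 complete (value=14971); reset -> completed=1 acc=0 shift=0
byte[2]=0xEB cont=1 payload=0x6B: acc |= 107<<0 -> completed=1 acc=107 shift=7
byte[3]=0xD0 cont=1 payload=0x50: acc |= 80<<7 -> completed=1 acc=10347 shift=14
byte[4]=0xF2 cont=1 payload=0x72: acc |= 114<<14 -> completed=1 acc=1878123 shift=21
byte[5]=0x75 cont=0 payload=0x75: varint #2 complete (value=247244907); reset -> completed=2 acc=0 shift=0
byte[6]=0xBB cont=1 payload=0x3B: acc |= 59<<0 -> completed=2 acc=59 shift=7

Answer: 2 59 7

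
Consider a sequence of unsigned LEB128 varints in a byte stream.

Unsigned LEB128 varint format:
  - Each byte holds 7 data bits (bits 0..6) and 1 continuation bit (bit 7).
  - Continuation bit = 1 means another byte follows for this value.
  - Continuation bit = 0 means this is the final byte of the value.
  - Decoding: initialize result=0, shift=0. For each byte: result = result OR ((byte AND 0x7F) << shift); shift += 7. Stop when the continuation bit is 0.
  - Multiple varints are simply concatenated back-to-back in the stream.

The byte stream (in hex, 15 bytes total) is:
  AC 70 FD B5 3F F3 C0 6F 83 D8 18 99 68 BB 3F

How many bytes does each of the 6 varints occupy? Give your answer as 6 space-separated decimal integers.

  byte[0]=0xAC cont=1 payload=0x2C=44: acc |= 44<<0 -> acc=44 shift=7
  byte[1]=0x70 cont=0 payload=0x70=112: acc |= 112<<7 -> acc=14380 shift=14 [end]
Varint 1: bytes[0:2] = AC 70 -> value 14380 (2 byte(s))
  byte[2]=0xFD cont=1 payload=0x7D=125: acc |= 125<<0 -> acc=125 shift=7
  byte[3]=0xB5 cont=1 payload=0x35=53: acc |= 53<<7 -> acc=6909 shift=14
  byte[4]=0x3F cont=0 payload=0x3F=63: acc |= 63<<14 -> acc=1039101 shift=21 [end]
Varint 2: bytes[2:5] = FD B5 3F -> value 1039101 (3 byte(s))
  byte[5]=0xF3 cont=1 payload=0x73=115: acc |= 115<<0 -> acc=115 shift=7
  byte[6]=0xC0 cont=1 payload=0x40=64: acc |= 64<<7 -> acc=8307 shift=14
  byte[7]=0x6F cont=0 payload=0x6F=111: acc |= 111<<14 -> acc=1826931 shift=21 [end]
Varint 3: bytes[5:8] = F3 C0 6F -> value 1826931 (3 byte(s))
  byte[8]=0x83 cont=1 payload=0x03=3: acc |= 3<<0 -> acc=3 shift=7
  byte[9]=0xD8 cont=1 payload=0x58=88: acc |= 88<<7 -> acc=11267 shift=14
  byte[10]=0x18 cont=0 payload=0x18=24: acc |= 24<<14 -> acc=404483 shift=21 [end]
Varint 4: bytes[8:11] = 83 D8 18 -> value 404483 (3 byte(s))
  byte[11]=0x99 cont=1 payload=0x19=25: acc |= 25<<0 -> acc=25 shift=7
  byte[12]=0x68 cont=0 payload=0x68=104: acc |= 104<<7 -> acc=13337 shift=14 [end]
Varint 5: bytes[11:13] = 99 68 -> value 13337 (2 byte(s))
  byte[13]=0xBB cont=1 payload=0x3B=59: acc |= 59<<0 -> acc=59 shift=7
  byte[14]=0x3F cont=0 payload=0x3F=63: acc |= 63<<7 -> acc=8123 shift=14 [end]
Varint 6: bytes[13:15] = BB 3F -> value 8123 (2 byte(s))

Answer: 2 3 3 3 2 2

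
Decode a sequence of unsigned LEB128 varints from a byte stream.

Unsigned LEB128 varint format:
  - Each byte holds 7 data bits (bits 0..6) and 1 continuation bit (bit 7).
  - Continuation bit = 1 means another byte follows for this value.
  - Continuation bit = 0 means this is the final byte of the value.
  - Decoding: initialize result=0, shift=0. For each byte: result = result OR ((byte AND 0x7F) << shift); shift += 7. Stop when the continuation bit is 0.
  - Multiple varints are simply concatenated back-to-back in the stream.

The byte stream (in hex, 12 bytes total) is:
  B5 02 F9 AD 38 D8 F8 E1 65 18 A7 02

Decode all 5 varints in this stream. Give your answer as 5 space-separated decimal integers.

Answer: 309 923385 213417048 24 295

Derivation:
  byte[0]=0xB5 cont=1 payload=0x35=53: acc |= 53<<0 -> acc=53 shift=7
  byte[1]=0x02 cont=0 payload=0x02=2: acc |= 2<<7 -> acc=309 shift=14 [end]
Varint 1: bytes[0:2] = B5 02 -> value 309 (2 byte(s))
  byte[2]=0xF9 cont=1 payload=0x79=121: acc |= 121<<0 -> acc=121 shift=7
  byte[3]=0xAD cont=1 payload=0x2D=45: acc |= 45<<7 -> acc=5881 shift=14
  byte[4]=0x38 cont=0 payload=0x38=56: acc |= 56<<14 -> acc=923385 shift=21 [end]
Varint 2: bytes[2:5] = F9 AD 38 -> value 923385 (3 byte(s))
  byte[5]=0xD8 cont=1 payload=0x58=88: acc |= 88<<0 -> acc=88 shift=7
  byte[6]=0xF8 cont=1 payload=0x78=120: acc |= 120<<7 -> acc=15448 shift=14
  byte[7]=0xE1 cont=1 payload=0x61=97: acc |= 97<<14 -> acc=1604696 shift=21
  byte[8]=0x65 cont=0 payload=0x65=101: acc |= 101<<21 -> acc=213417048 shift=28 [end]
Varint 3: bytes[5:9] = D8 F8 E1 65 -> value 213417048 (4 byte(s))
  byte[9]=0x18 cont=0 payload=0x18=24: acc |= 24<<0 -> acc=24 shift=7 [end]
Varint 4: bytes[9:10] = 18 -> value 24 (1 byte(s))
  byte[10]=0xA7 cont=1 payload=0x27=39: acc |= 39<<0 -> acc=39 shift=7
  byte[11]=0x02 cont=0 payload=0x02=2: acc |= 2<<7 -> acc=295 shift=14 [end]
Varint 5: bytes[10:12] = A7 02 -> value 295 (2 byte(s))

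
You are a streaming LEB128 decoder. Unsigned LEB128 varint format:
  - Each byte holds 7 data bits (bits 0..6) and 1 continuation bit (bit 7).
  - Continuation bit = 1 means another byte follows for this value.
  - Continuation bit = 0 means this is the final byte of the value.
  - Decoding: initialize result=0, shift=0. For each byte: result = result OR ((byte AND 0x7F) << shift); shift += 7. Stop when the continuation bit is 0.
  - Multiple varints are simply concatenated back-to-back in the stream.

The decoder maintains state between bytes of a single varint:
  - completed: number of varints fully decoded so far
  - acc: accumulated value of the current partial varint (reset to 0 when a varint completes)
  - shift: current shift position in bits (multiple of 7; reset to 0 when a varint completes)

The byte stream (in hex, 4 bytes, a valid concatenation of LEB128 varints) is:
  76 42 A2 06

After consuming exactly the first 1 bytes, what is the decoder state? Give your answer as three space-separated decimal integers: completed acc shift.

Answer: 1 0 0

Derivation:
byte[0]=0x76 cont=0 payload=0x76: varint #1 complete (value=118); reset -> completed=1 acc=0 shift=0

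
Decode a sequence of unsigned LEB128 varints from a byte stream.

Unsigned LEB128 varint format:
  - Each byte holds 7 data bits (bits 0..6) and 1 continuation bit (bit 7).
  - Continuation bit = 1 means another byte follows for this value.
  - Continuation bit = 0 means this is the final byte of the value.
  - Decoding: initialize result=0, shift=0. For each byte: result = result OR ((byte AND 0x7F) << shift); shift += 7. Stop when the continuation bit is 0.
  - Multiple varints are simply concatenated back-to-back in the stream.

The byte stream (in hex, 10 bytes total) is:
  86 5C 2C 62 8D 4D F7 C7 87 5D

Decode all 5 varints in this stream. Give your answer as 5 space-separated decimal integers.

  byte[0]=0x86 cont=1 payload=0x06=6: acc |= 6<<0 -> acc=6 shift=7
  byte[1]=0x5C cont=0 payload=0x5C=92: acc |= 92<<7 -> acc=11782 shift=14 [end]
Varint 1: bytes[0:2] = 86 5C -> value 11782 (2 byte(s))
  byte[2]=0x2C cont=0 payload=0x2C=44: acc |= 44<<0 -> acc=44 shift=7 [end]
Varint 2: bytes[2:3] = 2C -> value 44 (1 byte(s))
  byte[3]=0x62 cont=0 payload=0x62=98: acc |= 98<<0 -> acc=98 shift=7 [end]
Varint 3: bytes[3:4] = 62 -> value 98 (1 byte(s))
  byte[4]=0x8D cont=1 payload=0x0D=13: acc |= 13<<0 -> acc=13 shift=7
  byte[5]=0x4D cont=0 payload=0x4D=77: acc |= 77<<7 -> acc=9869 shift=14 [end]
Varint 4: bytes[4:6] = 8D 4D -> value 9869 (2 byte(s))
  byte[6]=0xF7 cont=1 payload=0x77=119: acc |= 119<<0 -> acc=119 shift=7
  byte[7]=0xC7 cont=1 payload=0x47=71: acc |= 71<<7 -> acc=9207 shift=14
  byte[8]=0x87 cont=1 payload=0x07=7: acc |= 7<<14 -> acc=123895 shift=21
  byte[9]=0x5D cont=0 payload=0x5D=93: acc |= 93<<21 -> acc=195159031 shift=28 [end]
Varint 5: bytes[6:10] = F7 C7 87 5D -> value 195159031 (4 byte(s))

Answer: 11782 44 98 9869 195159031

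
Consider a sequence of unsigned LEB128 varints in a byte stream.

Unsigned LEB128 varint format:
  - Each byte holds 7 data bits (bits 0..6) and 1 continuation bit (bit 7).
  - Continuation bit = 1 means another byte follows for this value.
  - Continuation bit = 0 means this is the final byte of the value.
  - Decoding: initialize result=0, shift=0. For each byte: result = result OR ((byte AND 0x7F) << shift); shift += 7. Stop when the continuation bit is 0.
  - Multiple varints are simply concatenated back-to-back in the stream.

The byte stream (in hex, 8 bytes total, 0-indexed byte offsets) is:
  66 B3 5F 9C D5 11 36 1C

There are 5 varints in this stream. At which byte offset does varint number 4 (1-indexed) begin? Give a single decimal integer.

  byte[0]=0x66 cont=0 payload=0x66=102: acc |= 102<<0 -> acc=102 shift=7 [end]
Varint 1: bytes[0:1] = 66 -> value 102 (1 byte(s))
  byte[1]=0xB3 cont=1 payload=0x33=51: acc |= 51<<0 -> acc=51 shift=7
  byte[2]=0x5F cont=0 payload=0x5F=95: acc |= 95<<7 -> acc=12211 shift=14 [end]
Varint 2: bytes[1:3] = B3 5F -> value 12211 (2 byte(s))
  byte[3]=0x9C cont=1 payload=0x1C=28: acc |= 28<<0 -> acc=28 shift=7
  byte[4]=0xD5 cont=1 payload=0x55=85: acc |= 85<<7 -> acc=10908 shift=14
  byte[5]=0x11 cont=0 payload=0x11=17: acc |= 17<<14 -> acc=289436 shift=21 [end]
Varint 3: bytes[3:6] = 9C D5 11 -> value 289436 (3 byte(s))
  byte[6]=0x36 cont=0 payload=0x36=54: acc |= 54<<0 -> acc=54 shift=7 [end]
Varint 4: bytes[6:7] = 36 -> value 54 (1 byte(s))
  byte[7]=0x1C cont=0 payload=0x1C=28: acc |= 28<<0 -> acc=28 shift=7 [end]
Varint 5: bytes[7:8] = 1C -> value 28 (1 byte(s))

Answer: 6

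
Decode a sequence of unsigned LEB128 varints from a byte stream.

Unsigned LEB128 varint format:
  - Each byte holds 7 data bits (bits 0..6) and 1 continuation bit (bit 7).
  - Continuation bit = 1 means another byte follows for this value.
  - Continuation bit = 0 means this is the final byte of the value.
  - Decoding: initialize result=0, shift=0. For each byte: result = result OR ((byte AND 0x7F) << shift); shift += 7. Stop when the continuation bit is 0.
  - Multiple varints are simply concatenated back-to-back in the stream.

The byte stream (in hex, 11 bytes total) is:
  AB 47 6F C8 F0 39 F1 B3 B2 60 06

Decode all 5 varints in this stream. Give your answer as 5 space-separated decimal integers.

  byte[0]=0xAB cont=1 payload=0x2B=43: acc |= 43<<0 -> acc=43 shift=7
  byte[1]=0x47 cont=0 payload=0x47=71: acc |= 71<<7 -> acc=9131 shift=14 [end]
Varint 1: bytes[0:2] = AB 47 -> value 9131 (2 byte(s))
  byte[2]=0x6F cont=0 payload=0x6F=111: acc |= 111<<0 -> acc=111 shift=7 [end]
Varint 2: bytes[2:3] = 6F -> value 111 (1 byte(s))
  byte[3]=0xC8 cont=1 payload=0x48=72: acc |= 72<<0 -> acc=72 shift=7
  byte[4]=0xF0 cont=1 payload=0x70=112: acc |= 112<<7 -> acc=14408 shift=14
  byte[5]=0x39 cont=0 payload=0x39=57: acc |= 57<<14 -> acc=948296 shift=21 [end]
Varint 3: bytes[3:6] = C8 F0 39 -> value 948296 (3 byte(s))
  byte[6]=0xF1 cont=1 payload=0x71=113: acc |= 113<<0 -> acc=113 shift=7
  byte[7]=0xB3 cont=1 payload=0x33=51: acc |= 51<<7 -> acc=6641 shift=14
  byte[8]=0xB2 cont=1 payload=0x32=50: acc |= 50<<14 -> acc=825841 shift=21
  byte[9]=0x60 cont=0 payload=0x60=96: acc |= 96<<21 -> acc=202152433 shift=28 [end]
Varint 4: bytes[6:10] = F1 B3 B2 60 -> value 202152433 (4 byte(s))
  byte[10]=0x06 cont=0 payload=0x06=6: acc |= 6<<0 -> acc=6 shift=7 [end]
Varint 5: bytes[10:11] = 06 -> value 6 (1 byte(s))

Answer: 9131 111 948296 202152433 6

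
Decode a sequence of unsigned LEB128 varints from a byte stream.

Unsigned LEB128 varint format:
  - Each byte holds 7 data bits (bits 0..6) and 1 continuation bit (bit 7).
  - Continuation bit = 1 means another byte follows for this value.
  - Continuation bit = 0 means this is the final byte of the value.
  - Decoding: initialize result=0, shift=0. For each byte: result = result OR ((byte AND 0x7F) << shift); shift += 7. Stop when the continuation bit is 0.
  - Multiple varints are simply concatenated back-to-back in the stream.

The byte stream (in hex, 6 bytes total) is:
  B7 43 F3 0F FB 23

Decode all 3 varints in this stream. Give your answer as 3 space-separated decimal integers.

Answer: 8631 2035 4603

Derivation:
  byte[0]=0xB7 cont=1 payload=0x37=55: acc |= 55<<0 -> acc=55 shift=7
  byte[1]=0x43 cont=0 payload=0x43=67: acc |= 67<<7 -> acc=8631 shift=14 [end]
Varint 1: bytes[0:2] = B7 43 -> value 8631 (2 byte(s))
  byte[2]=0xF3 cont=1 payload=0x73=115: acc |= 115<<0 -> acc=115 shift=7
  byte[3]=0x0F cont=0 payload=0x0F=15: acc |= 15<<7 -> acc=2035 shift=14 [end]
Varint 2: bytes[2:4] = F3 0F -> value 2035 (2 byte(s))
  byte[4]=0xFB cont=1 payload=0x7B=123: acc |= 123<<0 -> acc=123 shift=7
  byte[5]=0x23 cont=0 payload=0x23=35: acc |= 35<<7 -> acc=4603 shift=14 [end]
Varint 3: bytes[4:6] = FB 23 -> value 4603 (2 byte(s))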